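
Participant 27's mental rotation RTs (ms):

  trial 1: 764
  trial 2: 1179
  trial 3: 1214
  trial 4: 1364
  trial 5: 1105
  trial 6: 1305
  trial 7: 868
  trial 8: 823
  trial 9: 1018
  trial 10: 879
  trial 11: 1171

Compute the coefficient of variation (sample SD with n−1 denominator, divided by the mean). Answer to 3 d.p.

n = 11, Σ = 11690, M = 1062.7273
Σ(x−M)² = 419756.182; s = √(419756.182/10) = 204.8795
CV = 204.8795 / 1062.7273 = 0.19279

0.193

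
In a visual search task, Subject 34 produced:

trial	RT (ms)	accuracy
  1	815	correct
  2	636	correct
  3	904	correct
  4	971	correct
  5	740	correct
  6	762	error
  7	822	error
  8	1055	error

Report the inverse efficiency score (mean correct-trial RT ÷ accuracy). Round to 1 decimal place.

1301.1 ms

Correct trials (n=5): 815, 636, 904, 971, 740
Mean correct RT = 4066/5 = 813.2000 ms
Proportion correct = 5/8
IES = 813.2000 / (5/8) = 1301.120 ms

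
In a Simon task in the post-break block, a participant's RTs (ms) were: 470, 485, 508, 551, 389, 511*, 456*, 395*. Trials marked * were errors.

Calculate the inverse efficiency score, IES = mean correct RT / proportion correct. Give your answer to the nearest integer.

Correct trials (n=5): 470, 485, 508, 551, 389
Mean correct RT = 2403/5 = 480.6000 ms
Proportion correct = 5/8
IES = 480.6000 / (5/8) = 768.960 ms

769 ms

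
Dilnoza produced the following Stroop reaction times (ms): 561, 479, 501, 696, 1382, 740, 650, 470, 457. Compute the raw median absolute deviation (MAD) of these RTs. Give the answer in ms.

Sorted: 457, 470, 479, 501, 561, 650, 696, 740, 1382 → median = 561
|x − 561|: 0, 82, 60, 135, 821, 179, 89, 91, 104
Sorted deviations: 0, 60, 82, 89, 91, 104, 135, 179, 821 → MAD = 91

91 ms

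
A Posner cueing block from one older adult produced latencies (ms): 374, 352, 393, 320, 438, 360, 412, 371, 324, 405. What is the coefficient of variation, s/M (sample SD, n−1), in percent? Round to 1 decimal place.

10.1%

n = 10, Σ = 3749, M = 374.9000
Σ(x−M)² = 12958.900; s = √(12958.900/9) = 37.9457
CV = 37.9457 / 374.9000 = 0.10122 = 10.122%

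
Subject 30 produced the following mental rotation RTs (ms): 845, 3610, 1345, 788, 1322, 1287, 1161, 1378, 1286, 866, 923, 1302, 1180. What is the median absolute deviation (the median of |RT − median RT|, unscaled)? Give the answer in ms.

106 ms

Sorted: 788, 845, 866, 923, 1161, 1180, 1286, 1287, 1302, 1322, 1345, 1378, 3610 → median = 1286
|x − 1286|: 441, 2324, 59, 498, 36, 1, 125, 92, 0, 420, 363, 16, 106
Sorted deviations: 0, 1, 16, 36, 59, 92, 106, 125, 363, 420, 441, 498, 2324 → MAD = 106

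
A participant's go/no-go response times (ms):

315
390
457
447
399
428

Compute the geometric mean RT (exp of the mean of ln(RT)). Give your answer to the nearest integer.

ln(RT): 5.7526, 5.9661, 6.1247, 6.1026, 5.9890, 6.0591
Mean ln(RT) = 35.9940/6 = 5.99901
Geometric mean = exp(5.99901) = 403.03 ms

403 ms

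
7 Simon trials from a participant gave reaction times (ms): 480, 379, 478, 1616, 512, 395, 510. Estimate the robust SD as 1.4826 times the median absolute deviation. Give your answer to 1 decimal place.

47.4 ms

Sorted: 379, 395, 478, 480, 510, 512, 1616 → median = 480
|x − 480| sorted: 0, 2, 30, 32, 85, 101, 1136 → MAD = 32
Robust SD ≈ 1.4826 × 32 = 47.443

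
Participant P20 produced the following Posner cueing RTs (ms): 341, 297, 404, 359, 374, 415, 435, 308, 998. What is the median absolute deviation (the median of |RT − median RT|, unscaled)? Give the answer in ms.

41 ms

Sorted: 297, 308, 341, 359, 374, 404, 415, 435, 998 → median = 374
|x − 374|: 33, 77, 30, 15, 0, 41, 61, 66, 624
Sorted deviations: 0, 15, 30, 33, 41, 61, 66, 77, 624 → MAD = 41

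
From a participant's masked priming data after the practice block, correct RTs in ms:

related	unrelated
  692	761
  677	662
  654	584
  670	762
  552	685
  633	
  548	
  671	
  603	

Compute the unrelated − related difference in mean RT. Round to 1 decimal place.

M(related) = 5700/9 = 633.333
M(unrelated) = 3454/5 = 690.800
Difference = 690.800 − 633.333 = 57.467 ms

57.5 ms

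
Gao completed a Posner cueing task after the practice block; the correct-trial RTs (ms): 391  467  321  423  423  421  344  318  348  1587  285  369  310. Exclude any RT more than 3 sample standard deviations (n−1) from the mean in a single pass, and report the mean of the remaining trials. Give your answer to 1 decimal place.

n = 13, ΣRT = 6007, M = 462.077
Σ(x−M)² = 1406032.92; s = √(1406032.92/12) = 342.300
Cutoffs: 462.077 ± 3·342.300 → [-564.8, 1489.0]
Outside: 1587 → excluded.
Retained (n=12): Σ = 4420, mean = 4420/12 = 368.333

368.3 ms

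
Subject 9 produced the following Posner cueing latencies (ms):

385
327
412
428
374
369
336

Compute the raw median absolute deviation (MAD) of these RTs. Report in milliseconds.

38 ms

Sorted: 327, 336, 369, 374, 385, 412, 428 → median = 374
|x − 374|: 11, 47, 38, 54, 0, 5, 38
Sorted deviations: 0, 5, 11, 38, 38, 47, 54 → MAD = 38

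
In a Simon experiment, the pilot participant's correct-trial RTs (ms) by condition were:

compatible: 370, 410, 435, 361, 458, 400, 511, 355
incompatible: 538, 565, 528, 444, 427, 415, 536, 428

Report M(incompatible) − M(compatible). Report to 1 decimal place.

M(compatible) = 3300/8 = 412.500
M(incompatible) = 3881/8 = 485.125
Difference = 485.125 − 412.500 = 72.625 ms

72.6 ms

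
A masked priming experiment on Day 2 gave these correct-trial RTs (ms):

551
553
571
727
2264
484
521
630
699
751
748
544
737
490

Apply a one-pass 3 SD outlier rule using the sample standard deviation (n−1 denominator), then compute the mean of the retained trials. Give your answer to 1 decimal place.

n = 14, ΣRT = 10270, M = 733.571
Σ(x−M)² = 2649805.43; s = √(2649805.43/13) = 451.477
Cutoffs: 733.571 ± 3·451.477 → [-620.9, 2088.0]
Outside: 2264 → excluded.
Retained (n=13): Σ = 8006, mean = 8006/13 = 615.846

615.8 ms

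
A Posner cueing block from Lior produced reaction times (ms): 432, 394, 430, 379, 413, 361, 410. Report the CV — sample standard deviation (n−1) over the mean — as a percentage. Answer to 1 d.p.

n = 7, Σ = 2819, M = 402.7143
Σ(x−M)² = 4139.429; s = √(4139.429/6) = 26.2660
CV = 26.2660 / 402.7143 = 0.06522 = 6.522%

6.5%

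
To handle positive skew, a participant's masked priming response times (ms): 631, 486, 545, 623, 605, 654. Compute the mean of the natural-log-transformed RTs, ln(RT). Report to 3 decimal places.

ln(RT): 6.4473, 6.1862, 6.3008, 6.4345, 6.4052, 6.4831
Σ ln(RT) = 38.2572
Mean = 38.2572/6 = 6.37620

6.376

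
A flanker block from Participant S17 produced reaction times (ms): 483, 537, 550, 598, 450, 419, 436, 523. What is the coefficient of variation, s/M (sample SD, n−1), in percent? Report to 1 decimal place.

n = 8, Σ = 3996, M = 499.5000
Σ(x−M)² = 27446.000; s = √(27446.000/7) = 62.6167
CV = 62.6167 / 499.5000 = 0.12536 = 12.536%

12.5%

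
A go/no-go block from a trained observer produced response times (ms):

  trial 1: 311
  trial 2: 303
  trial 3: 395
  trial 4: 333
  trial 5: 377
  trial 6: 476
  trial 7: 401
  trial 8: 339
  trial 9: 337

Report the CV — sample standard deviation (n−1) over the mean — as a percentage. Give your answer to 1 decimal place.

15.0%

n = 9, Σ = 3272, M = 363.5556
Σ(x−M)² = 23886.222; s = √(23886.222/8) = 54.6423
CV = 54.6423 / 363.5556 = 0.15030 = 15.030%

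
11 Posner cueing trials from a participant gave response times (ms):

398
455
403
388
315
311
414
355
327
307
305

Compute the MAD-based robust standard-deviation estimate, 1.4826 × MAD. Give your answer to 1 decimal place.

65.2 ms

Sorted: 305, 307, 311, 315, 327, 355, 388, 398, 403, 414, 455 → median = 355
|x − 355| sorted: 0, 28, 33, 40, 43, 44, 48, 48, 50, 59, 100 → MAD = 44
Robust SD ≈ 1.4826 × 44 = 65.234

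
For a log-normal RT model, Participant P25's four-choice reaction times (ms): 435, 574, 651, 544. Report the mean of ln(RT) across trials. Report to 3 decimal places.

ln(RT): 6.0753, 6.3526, 6.4785, 6.2989
Σ ln(RT) = 25.2054
Mean = 25.2054/4 = 6.30136

6.301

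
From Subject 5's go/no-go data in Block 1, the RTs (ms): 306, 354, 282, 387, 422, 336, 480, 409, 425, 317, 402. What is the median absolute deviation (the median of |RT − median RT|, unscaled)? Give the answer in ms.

Sorted: 282, 306, 317, 336, 354, 387, 402, 409, 422, 425, 480 → median = 387
|x − 387|: 81, 33, 105, 0, 35, 51, 93, 22, 38, 70, 15
Sorted deviations: 0, 15, 22, 33, 35, 38, 51, 70, 81, 93, 105 → MAD = 38

38 ms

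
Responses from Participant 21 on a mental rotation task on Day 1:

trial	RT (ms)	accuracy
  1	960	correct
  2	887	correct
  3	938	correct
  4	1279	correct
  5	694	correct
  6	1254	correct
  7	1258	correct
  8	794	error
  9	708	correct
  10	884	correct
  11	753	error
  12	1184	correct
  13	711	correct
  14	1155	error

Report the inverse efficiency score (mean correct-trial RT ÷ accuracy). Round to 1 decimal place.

Correct trials (n=11): 960, 887, 938, 1279, 694, 1254, 1258, 708, 884, 1184, 711
Mean correct RT = 10757/11 = 977.9091 ms
Proportion correct = 11/14
IES = 977.9091 / (11/14) = 1244.612 ms

1244.6 ms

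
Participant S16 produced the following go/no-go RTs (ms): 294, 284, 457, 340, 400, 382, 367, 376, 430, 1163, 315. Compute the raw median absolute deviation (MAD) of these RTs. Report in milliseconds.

54 ms

Sorted: 284, 294, 315, 340, 367, 376, 382, 400, 430, 457, 1163 → median = 376
|x − 376|: 82, 92, 81, 36, 24, 6, 9, 0, 54, 787, 61
Sorted deviations: 0, 6, 9, 24, 36, 54, 61, 81, 82, 92, 787 → MAD = 54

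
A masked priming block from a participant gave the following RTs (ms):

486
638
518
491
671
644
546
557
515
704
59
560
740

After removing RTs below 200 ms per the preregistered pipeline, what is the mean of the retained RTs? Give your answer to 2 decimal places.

Excluded: 59
Retained (n=12): Σ = 7070
Mean = 7070/12 = 589.1667

589.17 ms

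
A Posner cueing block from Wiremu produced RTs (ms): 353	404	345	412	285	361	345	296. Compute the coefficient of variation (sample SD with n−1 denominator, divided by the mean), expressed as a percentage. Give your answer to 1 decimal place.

12.8%

n = 8, Σ = 2801, M = 350.1250
Σ(x−M)² = 14080.875; s = √(14080.875/7) = 44.8503
CV = 44.8503 / 350.1250 = 0.12810 = 12.810%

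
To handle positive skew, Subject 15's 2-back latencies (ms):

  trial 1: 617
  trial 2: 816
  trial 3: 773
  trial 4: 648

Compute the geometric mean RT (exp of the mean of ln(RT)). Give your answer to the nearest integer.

ln(RT): 6.4249, 6.7044, 6.6503, 6.4739
Mean ln(RT) = 26.2535/4 = 6.56336
Geometric mean = exp(6.56336) = 708.65 ms

709 ms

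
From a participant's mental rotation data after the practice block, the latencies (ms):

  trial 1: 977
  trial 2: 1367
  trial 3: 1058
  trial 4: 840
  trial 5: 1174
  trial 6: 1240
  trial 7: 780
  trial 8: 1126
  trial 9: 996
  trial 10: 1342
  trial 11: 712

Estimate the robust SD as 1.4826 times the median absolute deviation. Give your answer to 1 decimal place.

Sorted: 712, 780, 840, 977, 996, 1058, 1126, 1174, 1240, 1342, 1367 → median = 1058
|x − 1058| sorted: 0, 62, 68, 81, 116, 182, 218, 278, 284, 309, 346 → MAD = 182
Robust SD ≈ 1.4826 × 182 = 269.833

269.8 ms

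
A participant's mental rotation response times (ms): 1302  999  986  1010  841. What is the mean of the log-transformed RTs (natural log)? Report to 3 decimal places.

6.925

ln(RT): 7.1717, 6.9068, 6.8937, 6.9177, 6.7346
Σ ln(RT) = 34.6244
Mean = 34.6244/5 = 6.92487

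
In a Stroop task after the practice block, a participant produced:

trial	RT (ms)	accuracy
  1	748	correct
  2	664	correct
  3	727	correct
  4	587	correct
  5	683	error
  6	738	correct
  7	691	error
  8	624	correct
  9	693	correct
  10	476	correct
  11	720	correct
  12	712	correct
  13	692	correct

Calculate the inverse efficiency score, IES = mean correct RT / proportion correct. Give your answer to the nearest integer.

Correct trials (n=11): 748, 664, 727, 587, 738, 624, 693, 476, 720, 712, 692
Mean correct RT = 7381/11 = 671.0000 ms
Proportion correct = 11/13
IES = 671.0000 / (11/13) = 793.000 ms

793 ms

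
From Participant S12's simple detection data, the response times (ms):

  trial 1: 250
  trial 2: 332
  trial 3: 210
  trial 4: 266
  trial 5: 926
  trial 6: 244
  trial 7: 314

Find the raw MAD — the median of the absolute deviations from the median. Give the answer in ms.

48 ms

Sorted: 210, 244, 250, 266, 314, 332, 926 → median = 266
|x − 266|: 16, 66, 56, 0, 660, 22, 48
Sorted deviations: 0, 16, 22, 48, 56, 66, 660 → MAD = 48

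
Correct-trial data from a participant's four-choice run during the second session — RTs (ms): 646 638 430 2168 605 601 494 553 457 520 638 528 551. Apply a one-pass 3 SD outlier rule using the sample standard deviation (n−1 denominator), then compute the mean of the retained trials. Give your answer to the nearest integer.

n = 13, ΣRT = 8829, M = 679.154
Σ(x−M)² = 2458983.69; s = √(2458983.69/12) = 452.676
Cutoffs: 679.154 ± 3·452.676 → [-678.9, 2037.2]
Outside: 2168 → excluded.
Retained (n=12): Σ = 6661, mean = 6661/12 = 555.083

555 ms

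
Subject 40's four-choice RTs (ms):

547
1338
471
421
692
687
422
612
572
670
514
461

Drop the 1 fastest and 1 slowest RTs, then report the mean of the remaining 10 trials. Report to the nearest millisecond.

565 ms

Sorted: 421, 422, 461, 471, 514, 547, 572, 612, 670, 687, 692, 1338
Drop lowest 1 (421) and highest 1 (1338)
Remaining (n=10): Σ = 5648, mean = 5648/10 = 564.800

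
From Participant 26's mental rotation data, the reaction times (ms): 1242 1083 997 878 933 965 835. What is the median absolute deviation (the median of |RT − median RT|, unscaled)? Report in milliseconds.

Sorted: 835, 878, 933, 965, 997, 1083, 1242 → median = 965
|x − 965|: 277, 118, 32, 87, 32, 0, 130
Sorted deviations: 0, 32, 32, 87, 118, 130, 277 → MAD = 87

87 ms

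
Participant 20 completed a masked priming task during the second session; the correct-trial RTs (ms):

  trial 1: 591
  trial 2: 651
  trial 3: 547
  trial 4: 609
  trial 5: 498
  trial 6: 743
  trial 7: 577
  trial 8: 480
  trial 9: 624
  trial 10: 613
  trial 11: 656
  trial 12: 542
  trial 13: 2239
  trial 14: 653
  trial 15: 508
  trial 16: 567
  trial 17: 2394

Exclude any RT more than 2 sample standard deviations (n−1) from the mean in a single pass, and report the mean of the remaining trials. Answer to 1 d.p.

n = 17, ΣRT = 13492, M = 793.647
Σ(x−M)² = 5338231.88; s = √(5338231.88/16) = 577.615
Cutoffs: 793.647 ± 2·577.615 → [-361.6, 1948.9]
Outside: 2239, 2394 → excluded.
Retained (n=15): Σ = 8859, mean = 8859/15 = 590.600

590.6 ms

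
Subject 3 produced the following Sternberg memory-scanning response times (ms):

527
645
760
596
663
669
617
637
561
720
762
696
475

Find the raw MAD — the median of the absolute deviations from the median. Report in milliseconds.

51 ms

Sorted: 475, 527, 561, 596, 617, 637, 645, 663, 669, 696, 720, 760, 762 → median = 645
|x − 645|: 118, 0, 115, 49, 18, 24, 28, 8, 84, 75, 117, 51, 170
Sorted deviations: 0, 8, 18, 24, 28, 49, 51, 75, 84, 115, 117, 118, 170 → MAD = 51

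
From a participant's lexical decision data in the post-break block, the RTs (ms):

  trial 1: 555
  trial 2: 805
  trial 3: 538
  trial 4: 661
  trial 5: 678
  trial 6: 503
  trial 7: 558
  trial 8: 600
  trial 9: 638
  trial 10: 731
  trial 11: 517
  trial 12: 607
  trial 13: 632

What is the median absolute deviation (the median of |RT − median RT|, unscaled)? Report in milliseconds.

54 ms

Sorted: 503, 517, 538, 555, 558, 600, 607, 632, 638, 661, 678, 731, 805 → median = 607
|x − 607|: 52, 198, 69, 54, 71, 104, 49, 7, 31, 124, 90, 0, 25
Sorted deviations: 0, 7, 25, 31, 49, 52, 54, 69, 71, 90, 104, 124, 198 → MAD = 54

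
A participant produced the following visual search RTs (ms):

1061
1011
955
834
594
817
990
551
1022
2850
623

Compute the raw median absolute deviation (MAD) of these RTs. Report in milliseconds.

Sorted: 551, 594, 623, 817, 834, 955, 990, 1011, 1022, 1061, 2850 → median = 955
|x − 955|: 106, 56, 0, 121, 361, 138, 35, 404, 67, 1895, 332
Sorted deviations: 0, 35, 56, 67, 106, 121, 138, 332, 361, 404, 1895 → MAD = 121

121 ms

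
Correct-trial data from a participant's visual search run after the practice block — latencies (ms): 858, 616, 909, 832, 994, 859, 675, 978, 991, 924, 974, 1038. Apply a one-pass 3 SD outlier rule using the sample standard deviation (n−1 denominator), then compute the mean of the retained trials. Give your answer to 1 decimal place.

887.3 ms

n = 12, ΣRT = 10648, M = 887.333
Σ(x−M)² = 185802.67; s = √(185802.67/11) = 129.966
Cutoffs: 887.333 ± 3·129.966 → [497.4, 1277.2]
No RTs fall outside the cutoffs; all 12 retained. Mean = 10648/12 = 887.333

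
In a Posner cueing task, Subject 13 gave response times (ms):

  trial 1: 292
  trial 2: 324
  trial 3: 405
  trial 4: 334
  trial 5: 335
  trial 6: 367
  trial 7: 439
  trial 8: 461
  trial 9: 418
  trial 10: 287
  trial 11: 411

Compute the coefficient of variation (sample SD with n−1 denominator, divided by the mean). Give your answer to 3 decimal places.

0.162

n = 11, Σ = 4073, M = 370.2727
Σ(x−M)² = 35870.182; s = √(35870.182/10) = 59.8917
CV = 59.8917 / 370.2727 = 0.16175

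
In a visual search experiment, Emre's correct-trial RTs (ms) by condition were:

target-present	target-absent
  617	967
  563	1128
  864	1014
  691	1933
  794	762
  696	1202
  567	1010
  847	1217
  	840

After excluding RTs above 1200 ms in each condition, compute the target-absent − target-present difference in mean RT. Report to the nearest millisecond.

249 ms

target-absent: exclude 1933, 1202, 1217
M(target-present) = 5639/8 = 704.875
M(target-absent) = 5721/6 = 953.500
Difference = 953.500 − 704.875 = 248.625 ms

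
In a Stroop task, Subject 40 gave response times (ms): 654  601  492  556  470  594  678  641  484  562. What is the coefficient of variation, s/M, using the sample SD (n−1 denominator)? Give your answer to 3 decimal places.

n = 10, Σ = 5732, M = 573.2000
Σ(x−M)² = 48935.600; s = √(48935.600/9) = 73.7380
CV = 73.7380 / 573.2000 = 0.12864

0.129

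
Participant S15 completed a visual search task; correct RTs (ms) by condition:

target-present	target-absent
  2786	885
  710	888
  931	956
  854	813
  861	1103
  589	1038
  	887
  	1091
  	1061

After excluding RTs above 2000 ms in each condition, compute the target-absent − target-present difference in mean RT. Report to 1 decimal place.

180.1 ms

target-present: exclude 2786
M(target-present) = 3945/5 = 789.000
M(target-absent) = 8722/9 = 969.111
Difference = 969.111 − 789.000 = 180.111 ms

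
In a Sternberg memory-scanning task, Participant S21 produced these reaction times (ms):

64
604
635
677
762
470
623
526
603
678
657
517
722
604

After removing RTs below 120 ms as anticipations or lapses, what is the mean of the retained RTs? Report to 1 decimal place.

Excluded: 64
Retained (n=13): Σ = 8078
Mean = 8078/13 = 621.3846

621.4 ms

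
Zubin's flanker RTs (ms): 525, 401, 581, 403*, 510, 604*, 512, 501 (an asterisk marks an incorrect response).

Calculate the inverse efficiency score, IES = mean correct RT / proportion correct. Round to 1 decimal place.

673.3 ms

Correct trials (n=6): 525, 401, 581, 510, 512, 501
Mean correct RT = 3030/6 = 505.0000 ms
Proportion correct = 6/8
IES = 505.0000 / (6/8) = 673.333 ms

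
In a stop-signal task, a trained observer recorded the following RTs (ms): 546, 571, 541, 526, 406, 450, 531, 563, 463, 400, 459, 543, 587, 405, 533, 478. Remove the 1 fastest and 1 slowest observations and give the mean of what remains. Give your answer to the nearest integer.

501 ms

Sorted: 400, 405, 406, 450, 459, 463, 478, 526, 531, 533, 541, 543, 546, 563, 571, 587
Drop lowest 1 (400) and highest 1 (587)
Remaining (n=14): Σ = 7015, mean = 7015/14 = 501.071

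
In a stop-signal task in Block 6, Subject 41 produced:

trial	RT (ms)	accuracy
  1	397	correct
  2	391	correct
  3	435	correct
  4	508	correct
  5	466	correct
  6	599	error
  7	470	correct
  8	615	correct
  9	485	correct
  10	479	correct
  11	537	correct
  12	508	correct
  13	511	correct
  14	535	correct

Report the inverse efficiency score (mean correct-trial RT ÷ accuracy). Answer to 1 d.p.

Correct trials (n=13): 397, 391, 435, 508, 466, 470, 615, 485, 479, 537, 508, 511, 535
Mean correct RT = 6337/13 = 487.4615 ms
Proportion correct = 13/14
IES = 487.4615 / (13/14) = 524.959 ms

525.0 ms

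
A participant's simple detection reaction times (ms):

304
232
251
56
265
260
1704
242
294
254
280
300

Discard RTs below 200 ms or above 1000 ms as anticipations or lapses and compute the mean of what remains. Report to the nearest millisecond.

268 ms

Excluded: 56, 1704
Retained (n=10): Σ = 2682
Mean = 2682/10 = 268.2000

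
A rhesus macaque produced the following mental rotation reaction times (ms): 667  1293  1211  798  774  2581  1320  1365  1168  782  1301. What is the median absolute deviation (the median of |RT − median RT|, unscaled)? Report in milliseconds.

Sorted: 667, 774, 782, 798, 1168, 1211, 1293, 1301, 1320, 1365, 2581 → median = 1211
|x − 1211|: 544, 82, 0, 413, 437, 1370, 109, 154, 43, 429, 90
Sorted deviations: 0, 43, 82, 90, 109, 154, 413, 429, 437, 544, 1370 → MAD = 154

154 ms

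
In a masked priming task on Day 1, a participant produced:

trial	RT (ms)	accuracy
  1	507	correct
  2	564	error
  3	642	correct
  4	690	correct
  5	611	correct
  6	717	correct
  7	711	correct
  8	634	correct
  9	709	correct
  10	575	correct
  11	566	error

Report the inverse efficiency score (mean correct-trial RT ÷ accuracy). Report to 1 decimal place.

Correct trials (n=9): 507, 642, 690, 611, 717, 711, 634, 709, 575
Mean correct RT = 5796/9 = 644.0000 ms
Proportion correct = 9/11
IES = 644.0000 / (9/11) = 787.111 ms

787.1 ms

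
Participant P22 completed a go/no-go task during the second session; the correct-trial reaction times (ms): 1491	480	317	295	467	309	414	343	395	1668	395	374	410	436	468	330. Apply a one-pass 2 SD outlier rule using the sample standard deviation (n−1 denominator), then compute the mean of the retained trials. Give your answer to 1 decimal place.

388.1 ms

n = 16, ΣRT = 8592, M = 537.000
Σ(x−M)² = 2549976.00; s = √(2549976.00/15) = 412.309
Cutoffs: 537.000 ± 2·412.309 → [-287.6, 1361.6]
Outside: 1491, 1668 → excluded.
Retained (n=14): Σ = 5433, mean = 5433/14 = 388.071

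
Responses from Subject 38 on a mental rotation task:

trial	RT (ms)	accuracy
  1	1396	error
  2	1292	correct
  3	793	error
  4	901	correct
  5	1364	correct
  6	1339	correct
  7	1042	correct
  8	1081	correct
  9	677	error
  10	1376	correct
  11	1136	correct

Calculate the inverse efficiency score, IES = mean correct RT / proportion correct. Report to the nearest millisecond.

Correct trials (n=8): 1292, 901, 1364, 1339, 1042, 1081, 1376, 1136
Mean correct RT = 9531/8 = 1191.3750 ms
Proportion correct = 8/11
IES = 1191.3750 / (8/11) = 1638.141 ms

1638 ms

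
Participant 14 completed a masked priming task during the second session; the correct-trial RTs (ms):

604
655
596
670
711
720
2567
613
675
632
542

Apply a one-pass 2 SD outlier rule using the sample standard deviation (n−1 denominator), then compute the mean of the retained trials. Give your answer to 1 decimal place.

641.8 ms

n = 11, ΣRT = 8985, M = 816.818
Σ(x−M)² = 3396837.64; s = √(3396837.64/10) = 582.824
Cutoffs: 816.818 ± 2·582.824 → [-348.8, 1982.5]
Outside: 2567 → excluded.
Retained (n=10): Σ = 6418, mean = 6418/10 = 641.800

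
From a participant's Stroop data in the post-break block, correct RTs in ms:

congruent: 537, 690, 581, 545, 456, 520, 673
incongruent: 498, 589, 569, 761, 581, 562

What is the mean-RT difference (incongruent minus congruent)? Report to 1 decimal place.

M(congruent) = 4002/7 = 571.714
M(incongruent) = 3560/6 = 593.333
Difference = 593.333 − 571.714 = 21.619 ms

21.6 ms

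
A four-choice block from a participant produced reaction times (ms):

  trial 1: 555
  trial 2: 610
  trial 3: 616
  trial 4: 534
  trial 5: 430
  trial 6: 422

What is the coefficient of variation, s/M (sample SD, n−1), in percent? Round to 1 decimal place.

n = 6, Σ = 3167, M = 527.8333
Σ(x−M)² = 36072.833; s = √(36072.833/5) = 84.9386
CV = 84.9386 / 527.8333 = 0.16092 = 16.092%

16.1%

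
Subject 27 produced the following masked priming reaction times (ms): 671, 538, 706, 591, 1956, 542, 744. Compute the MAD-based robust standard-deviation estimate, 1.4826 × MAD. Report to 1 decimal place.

118.6 ms

Sorted: 538, 542, 591, 671, 706, 744, 1956 → median = 671
|x − 671| sorted: 0, 35, 73, 80, 129, 133, 1285 → MAD = 80
Robust SD ≈ 1.4826 × 80 = 118.608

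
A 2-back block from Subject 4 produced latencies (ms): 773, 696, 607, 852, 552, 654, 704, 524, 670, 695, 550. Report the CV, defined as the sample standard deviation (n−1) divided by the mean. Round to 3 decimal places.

0.151

n = 11, Σ = 7277, M = 661.5455
Σ(x−M)² = 99268.727; s = √(99268.727/10) = 99.6337
CV = 99.6337 / 661.5455 = 0.15061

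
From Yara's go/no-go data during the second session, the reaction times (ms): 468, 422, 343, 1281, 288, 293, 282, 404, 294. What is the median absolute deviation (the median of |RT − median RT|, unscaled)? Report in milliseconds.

Sorted: 282, 288, 293, 294, 343, 404, 422, 468, 1281 → median = 343
|x − 343|: 125, 79, 0, 938, 55, 50, 61, 61, 49
Sorted deviations: 0, 49, 50, 55, 61, 61, 79, 125, 938 → MAD = 61

61 ms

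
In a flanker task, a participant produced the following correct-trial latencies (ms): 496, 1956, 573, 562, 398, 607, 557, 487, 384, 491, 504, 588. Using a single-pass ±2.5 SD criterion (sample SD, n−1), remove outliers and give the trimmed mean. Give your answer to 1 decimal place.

n = 12, ΣRT = 7603, M = 633.583
Σ(x−M)² = 1961558.92; s = √(1961558.92/11) = 422.284
Cutoffs: 633.583 ± 2.5·422.284 → [-422.1, 1689.3]
Outside: 1956 → excluded.
Retained (n=11): Σ = 5647, mean = 5647/11 = 513.364

513.4 ms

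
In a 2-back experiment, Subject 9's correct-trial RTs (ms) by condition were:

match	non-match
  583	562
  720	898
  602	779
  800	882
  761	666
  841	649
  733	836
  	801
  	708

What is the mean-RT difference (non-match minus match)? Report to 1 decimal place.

M(match) = 5040/7 = 720.000
M(non-match) = 6781/9 = 753.444
Difference = 753.444 − 720.000 = 33.444 ms

33.4 ms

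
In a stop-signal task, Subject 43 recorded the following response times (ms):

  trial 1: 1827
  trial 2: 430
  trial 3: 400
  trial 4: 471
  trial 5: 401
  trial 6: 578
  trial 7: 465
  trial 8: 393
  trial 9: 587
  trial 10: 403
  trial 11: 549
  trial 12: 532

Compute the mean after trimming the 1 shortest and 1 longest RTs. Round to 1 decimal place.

Sorted: 393, 400, 401, 403, 430, 465, 471, 532, 549, 578, 587, 1827
Drop lowest 1 (393) and highest 1 (1827)
Remaining (n=10): Σ = 4816, mean = 4816/10 = 481.600

481.6 ms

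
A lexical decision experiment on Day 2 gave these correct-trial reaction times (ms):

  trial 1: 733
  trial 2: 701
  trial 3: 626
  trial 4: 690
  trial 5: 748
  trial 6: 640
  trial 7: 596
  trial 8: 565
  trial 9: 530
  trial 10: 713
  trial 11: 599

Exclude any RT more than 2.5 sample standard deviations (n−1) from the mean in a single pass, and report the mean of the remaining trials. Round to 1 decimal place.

n = 11, ΣRT = 7141, M = 649.182
Σ(x−M)² = 52473.64; s = √(52473.64/10) = 72.439
Cutoffs: 649.182 ± 2.5·72.439 → [468.1, 830.3]
No RTs fall outside the cutoffs; all 11 retained. Mean = 7141/11 = 649.182

649.2 ms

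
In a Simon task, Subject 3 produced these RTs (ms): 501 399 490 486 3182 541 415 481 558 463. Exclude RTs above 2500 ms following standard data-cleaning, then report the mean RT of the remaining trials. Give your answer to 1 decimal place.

Excluded: 3182
Retained (n=9): Σ = 4334
Mean = 4334/9 = 481.5556

481.6 ms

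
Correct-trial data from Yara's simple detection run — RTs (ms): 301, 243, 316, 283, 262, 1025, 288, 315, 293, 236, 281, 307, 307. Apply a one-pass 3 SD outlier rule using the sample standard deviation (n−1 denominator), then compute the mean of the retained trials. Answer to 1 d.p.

n = 13, ΣRT = 4457, M = 342.846
Σ(x−M)² = 511971.69; s = √(511971.69/12) = 206.553
Cutoffs: 342.846 ± 3·206.553 → [-276.8, 962.5]
Outside: 1025 → excluded.
Retained (n=12): Σ = 3432, mean = 3432/12 = 286.000

286.0 ms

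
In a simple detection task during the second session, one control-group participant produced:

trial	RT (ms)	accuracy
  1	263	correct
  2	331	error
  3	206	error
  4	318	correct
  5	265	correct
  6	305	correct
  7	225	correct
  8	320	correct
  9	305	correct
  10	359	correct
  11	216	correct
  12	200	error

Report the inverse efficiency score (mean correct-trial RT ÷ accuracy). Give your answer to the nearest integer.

Correct trials (n=9): 263, 318, 265, 305, 225, 320, 305, 359, 216
Mean correct RT = 2576/9 = 286.2222 ms
Proportion correct = 9/12
IES = 286.2222 / (9/12) = 381.630 ms

382 ms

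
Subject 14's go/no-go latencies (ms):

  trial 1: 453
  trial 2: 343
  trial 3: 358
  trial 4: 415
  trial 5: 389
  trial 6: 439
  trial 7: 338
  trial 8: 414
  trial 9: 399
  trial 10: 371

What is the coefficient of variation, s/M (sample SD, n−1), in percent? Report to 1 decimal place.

n = 10, Σ = 3919, M = 391.9000
Σ(x−M)² = 13914.900; s = √(13914.900/9) = 39.3205
CV = 39.3205 / 391.9000 = 0.10033 = 10.033%

10.0%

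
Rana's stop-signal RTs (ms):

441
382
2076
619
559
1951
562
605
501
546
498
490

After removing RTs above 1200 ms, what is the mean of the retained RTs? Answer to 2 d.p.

520.30 ms

Excluded: 1951, 2076
Retained (n=10): Σ = 5203
Mean = 5203/10 = 520.3000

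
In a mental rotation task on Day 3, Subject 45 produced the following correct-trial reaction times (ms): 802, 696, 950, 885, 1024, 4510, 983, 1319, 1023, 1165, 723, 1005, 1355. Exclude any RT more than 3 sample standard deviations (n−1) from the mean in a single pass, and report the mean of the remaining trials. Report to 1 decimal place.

994.2 ms

n = 13, ΣRT = 16440, M = 1264.615
Σ(x−M)² = 11890327.08; s = √(11890327.08/12) = 995.420
Cutoffs: 1264.615 ± 3·995.420 → [-1721.6, 4250.9]
Outside: 4510 → excluded.
Retained (n=12): Σ = 11930, mean = 11930/12 = 994.167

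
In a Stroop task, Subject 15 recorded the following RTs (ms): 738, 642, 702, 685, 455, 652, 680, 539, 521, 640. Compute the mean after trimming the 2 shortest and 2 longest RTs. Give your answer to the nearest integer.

640 ms

Sorted: 455, 521, 539, 640, 642, 652, 680, 685, 702, 738
Drop lowest 2 (455, 521) and highest 2 (702, 738)
Remaining (n=6): Σ = 3838, mean = 3838/6 = 639.667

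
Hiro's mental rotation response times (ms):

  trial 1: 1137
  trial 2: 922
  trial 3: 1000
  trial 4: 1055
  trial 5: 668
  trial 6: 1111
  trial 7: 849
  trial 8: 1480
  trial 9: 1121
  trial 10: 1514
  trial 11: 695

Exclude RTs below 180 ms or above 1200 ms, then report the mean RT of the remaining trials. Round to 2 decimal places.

Excluded: 1480, 1514
Retained (n=9): Σ = 8558
Mean = 8558/9 = 950.8889

950.89 ms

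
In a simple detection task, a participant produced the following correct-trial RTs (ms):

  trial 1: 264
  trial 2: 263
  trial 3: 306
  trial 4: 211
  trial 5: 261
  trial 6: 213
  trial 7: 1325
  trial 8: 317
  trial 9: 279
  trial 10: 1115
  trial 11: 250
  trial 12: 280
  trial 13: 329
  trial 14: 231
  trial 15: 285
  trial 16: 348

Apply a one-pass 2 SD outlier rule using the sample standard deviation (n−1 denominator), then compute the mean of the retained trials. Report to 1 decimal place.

n = 16, ΣRT = 6277, M = 392.312
Σ(x−M)² = 1609977.44; s = √(1609977.44/15) = 327.615
Cutoffs: 392.312 ± 2·327.615 → [-262.9, 1047.5]
Outside: 1115, 1325 → excluded.
Retained (n=14): Σ = 3837, mean = 3837/14 = 274.071

274.1 ms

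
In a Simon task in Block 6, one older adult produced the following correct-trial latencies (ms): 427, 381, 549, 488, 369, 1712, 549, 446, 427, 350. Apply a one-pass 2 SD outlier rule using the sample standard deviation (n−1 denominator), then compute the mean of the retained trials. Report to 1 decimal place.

442.9 ms

n = 10, ΣRT = 5698, M = 569.800
Σ(x−M)² = 1492565.60; s = √(1492565.60/9) = 407.235
Cutoffs: 569.800 ± 2·407.235 → [-244.7, 1384.3]
Outside: 1712 → excluded.
Retained (n=9): Σ = 3986, mean = 3986/9 = 442.889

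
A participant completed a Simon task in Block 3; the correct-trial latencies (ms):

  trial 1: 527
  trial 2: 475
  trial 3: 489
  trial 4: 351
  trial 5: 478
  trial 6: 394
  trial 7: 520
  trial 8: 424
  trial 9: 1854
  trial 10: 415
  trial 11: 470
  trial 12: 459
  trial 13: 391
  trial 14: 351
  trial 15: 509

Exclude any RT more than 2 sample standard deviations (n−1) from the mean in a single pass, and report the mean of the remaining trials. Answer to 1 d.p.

446.6 ms

n = 15, ΣRT = 8107, M = 540.467
Σ(x−M)² = 1894293.73; s = √(1894293.73/14) = 367.841
Cutoffs: 540.467 ± 2·367.841 → [-195.2, 1276.1]
Outside: 1854 → excluded.
Retained (n=14): Σ = 6253, mean = 6253/14 = 446.643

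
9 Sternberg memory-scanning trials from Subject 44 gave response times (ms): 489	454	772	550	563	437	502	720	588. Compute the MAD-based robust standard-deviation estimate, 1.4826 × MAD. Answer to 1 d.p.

Sorted: 437, 454, 489, 502, 550, 563, 588, 720, 772 → median = 550
|x − 550| sorted: 0, 13, 38, 48, 61, 96, 113, 170, 222 → MAD = 61
Robust SD ≈ 1.4826 × 61 = 90.439

90.4 ms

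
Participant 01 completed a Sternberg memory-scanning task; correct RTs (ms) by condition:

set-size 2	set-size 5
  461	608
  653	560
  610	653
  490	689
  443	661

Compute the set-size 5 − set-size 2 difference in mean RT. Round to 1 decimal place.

102.8 ms

M(set-size 2) = 2657/5 = 531.400
M(set-size 5) = 3171/5 = 634.200
Difference = 634.200 − 531.400 = 102.800 ms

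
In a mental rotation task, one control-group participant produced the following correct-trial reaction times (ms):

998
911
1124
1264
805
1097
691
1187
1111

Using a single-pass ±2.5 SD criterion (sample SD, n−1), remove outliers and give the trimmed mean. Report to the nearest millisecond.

n = 9, ΣRT = 9188, M = 1020.889
Σ(x−M)² = 279274.89; s = √(279274.89/8) = 186.840
Cutoffs: 1020.889 ± 2.5·186.840 → [553.8, 1488.0]
No RTs fall outside the cutoffs; all 9 retained. Mean = 9188/9 = 1020.889

1021 ms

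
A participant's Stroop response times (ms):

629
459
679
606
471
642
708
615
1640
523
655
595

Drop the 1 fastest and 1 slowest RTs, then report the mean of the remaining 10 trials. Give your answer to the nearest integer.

612 ms

Sorted: 459, 471, 523, 595, 606, 615, 629, 642, 655, 679, 708, 1640
Drop lowest 1 (459) and highest 1 (1640)
Remaining (n=10): Σ = 6123, mean = 6123/10 = 612.300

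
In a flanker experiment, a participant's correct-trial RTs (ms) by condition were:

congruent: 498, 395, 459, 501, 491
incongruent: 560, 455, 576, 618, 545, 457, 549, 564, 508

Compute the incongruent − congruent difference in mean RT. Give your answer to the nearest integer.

M(congruent) = 2344/5 = 468.800
M(incongruent) = 4832/9 = 536.889
Difference = 536.889 − 468.800 = 68.089 ms

68 ms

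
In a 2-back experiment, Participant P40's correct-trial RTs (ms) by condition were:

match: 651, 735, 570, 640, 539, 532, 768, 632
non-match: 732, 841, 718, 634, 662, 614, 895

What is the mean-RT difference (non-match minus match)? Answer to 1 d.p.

94.6 ms

M(match) = 5067/8 = 633.375
M(non-match) = 5096/7 = 728.000
Difference = 728.000 − 633.375 = 94.625 ms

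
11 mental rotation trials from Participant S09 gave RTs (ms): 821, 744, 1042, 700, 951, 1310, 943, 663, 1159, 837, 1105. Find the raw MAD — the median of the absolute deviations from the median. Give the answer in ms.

Sorted: 663, 700, 744, 821, 837, 943, 951, 1042, 1105, 1159, 1310 → median = 943
|x − 943|: 122, 199, 99, 243, 8, 367, 0, 280, 216, 106, 162
Sorted deviations: 0, 8, 99, 106, 122, 162, 199, 216, 243, 280, 367 → MAD = 162

162 ms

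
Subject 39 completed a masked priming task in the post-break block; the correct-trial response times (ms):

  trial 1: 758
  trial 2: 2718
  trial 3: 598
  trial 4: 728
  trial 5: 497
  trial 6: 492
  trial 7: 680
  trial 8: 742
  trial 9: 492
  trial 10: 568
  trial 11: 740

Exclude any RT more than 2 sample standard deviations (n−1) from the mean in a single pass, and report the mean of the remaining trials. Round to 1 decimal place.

n = 11, ΣRT = 9013, M = 819.364
Σ(x−M)² = 4079076.55; s = √(4079076.55/10) = 638.676
Cutoffs: 819.364 ± 2·638.676 → [-458.0, 2096.7]
Outside: 2718 → excluded.
Retained (n=10): Σ = 6295, mean = 6295/10 = 629.500

629.5 ms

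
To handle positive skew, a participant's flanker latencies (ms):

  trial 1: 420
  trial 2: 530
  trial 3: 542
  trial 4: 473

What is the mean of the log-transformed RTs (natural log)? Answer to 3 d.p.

6.192

ln(RT): 6.0403, 6.2729, 6.2953, 6.1591
Σ ln(RT) = 24.7675
Mean = 24.7675/4 = 6.19187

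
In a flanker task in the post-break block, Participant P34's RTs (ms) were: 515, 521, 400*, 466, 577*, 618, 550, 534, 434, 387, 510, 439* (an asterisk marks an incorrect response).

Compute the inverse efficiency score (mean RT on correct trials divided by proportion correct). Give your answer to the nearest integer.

Correct trials (n=9): 515, 521, 466, 618, 550, 534, 434, 387, 510
Mean correct RT = 4535/9 = 503.8889 ms
Proportion correct = 9/12
IES = 503.8889 / (9/12) = 671.852 ms

672 ms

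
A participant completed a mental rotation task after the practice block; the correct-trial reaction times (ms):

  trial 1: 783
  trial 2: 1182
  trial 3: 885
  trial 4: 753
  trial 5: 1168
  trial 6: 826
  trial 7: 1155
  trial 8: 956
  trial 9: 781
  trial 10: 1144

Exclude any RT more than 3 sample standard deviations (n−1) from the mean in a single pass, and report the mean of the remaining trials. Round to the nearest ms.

n = 10, ΣRT = 9633, M = 963.300
Σ(x−M)² = 294136.10; s = √(294136.10/9) = 180.781
Cutoffs: 963.300 ± 3·180.781 → [421.0, 1505.6]
No RTs fall outside the cutoffs; all 10 retained. Mean = 9633/10 = 963.300

963 ms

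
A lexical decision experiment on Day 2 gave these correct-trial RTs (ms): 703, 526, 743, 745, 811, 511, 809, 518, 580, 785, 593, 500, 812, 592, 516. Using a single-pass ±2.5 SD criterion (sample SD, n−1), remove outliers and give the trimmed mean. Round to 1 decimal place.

649.6 ms

n = 15, ΣRT = 9744, M = 649.600
Σ(x−M)² = 220241.60; s = √(220241.60/14) = 125.425
Cutoffs: 649.600 ± 2.5·125.425 → [336.0, 963.2]
No RTs fall outside the cutoffs; all 15 retained. Mean = 9744/15 = 649.600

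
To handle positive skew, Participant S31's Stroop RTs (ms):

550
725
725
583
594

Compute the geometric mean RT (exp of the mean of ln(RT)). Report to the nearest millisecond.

ln(RT): 6.3099, 6.5862, 6.5862, 6.3682, 6.3869
Mean ln(RT) = 32.2373/5 = 6.44747
Geometric mean = exp(6.44747) = 631.10 ms

631 ms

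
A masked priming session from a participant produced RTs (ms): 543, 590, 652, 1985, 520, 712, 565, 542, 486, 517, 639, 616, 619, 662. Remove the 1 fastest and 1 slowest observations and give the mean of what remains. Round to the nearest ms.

598 ms

Sorted: 486, 517, 520, 542, 543, 565, 590, 616, 619, 639, 652, 662, 712, 1985
Drop lowest 1 (486) and highest 1 (1985)
Remaining (n=12): Σ = 7177, mean = 7177/12 = 598.083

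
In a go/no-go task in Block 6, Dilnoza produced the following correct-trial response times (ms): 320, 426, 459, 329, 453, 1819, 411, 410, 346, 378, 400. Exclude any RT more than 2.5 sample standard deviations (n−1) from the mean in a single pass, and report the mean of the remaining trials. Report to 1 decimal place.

n = 11, ΣRT = 5751, M = 522.818
Σ(x−M)² = 1869661.64; s = √(1869661.64/10) = 432.396
Cutoffs: 522.818 ± 2.5·432.396 → [-558.2, 1603.8]
Outside: 1819 → excluded.
Retained (n=10): Σ = 3932, mean = 3932/10 = 393.200

393.2 ms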